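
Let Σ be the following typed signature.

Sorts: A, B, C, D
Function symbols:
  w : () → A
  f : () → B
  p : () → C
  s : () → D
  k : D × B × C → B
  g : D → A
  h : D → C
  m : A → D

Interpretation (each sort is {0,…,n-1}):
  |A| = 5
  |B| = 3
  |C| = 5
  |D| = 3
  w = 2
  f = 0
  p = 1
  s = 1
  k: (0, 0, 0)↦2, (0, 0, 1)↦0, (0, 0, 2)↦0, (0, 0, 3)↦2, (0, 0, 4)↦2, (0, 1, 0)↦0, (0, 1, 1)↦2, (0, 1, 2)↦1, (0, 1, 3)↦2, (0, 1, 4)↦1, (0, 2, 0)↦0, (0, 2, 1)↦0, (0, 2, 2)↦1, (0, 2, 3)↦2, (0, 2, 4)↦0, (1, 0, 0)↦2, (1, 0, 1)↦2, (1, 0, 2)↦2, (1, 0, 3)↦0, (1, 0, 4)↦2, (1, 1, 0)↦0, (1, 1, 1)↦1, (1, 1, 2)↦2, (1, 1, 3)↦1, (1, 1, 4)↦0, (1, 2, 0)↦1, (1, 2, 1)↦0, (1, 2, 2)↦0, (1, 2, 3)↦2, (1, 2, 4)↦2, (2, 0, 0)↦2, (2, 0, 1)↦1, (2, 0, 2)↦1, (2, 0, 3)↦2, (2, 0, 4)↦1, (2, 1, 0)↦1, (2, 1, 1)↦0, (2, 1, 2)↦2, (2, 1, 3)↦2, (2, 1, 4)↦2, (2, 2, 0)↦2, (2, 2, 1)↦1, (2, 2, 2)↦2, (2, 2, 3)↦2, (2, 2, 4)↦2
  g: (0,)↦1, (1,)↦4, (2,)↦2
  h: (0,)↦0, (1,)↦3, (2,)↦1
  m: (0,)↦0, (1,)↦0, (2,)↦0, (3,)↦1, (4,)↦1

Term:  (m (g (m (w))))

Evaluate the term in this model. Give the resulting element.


  w = 2
  (m (w)) = m(2,) = 0
  (g (m (w))) = g(0,) = 1
  (m (g (m (w)))) = m(1,) = 0

value = 0


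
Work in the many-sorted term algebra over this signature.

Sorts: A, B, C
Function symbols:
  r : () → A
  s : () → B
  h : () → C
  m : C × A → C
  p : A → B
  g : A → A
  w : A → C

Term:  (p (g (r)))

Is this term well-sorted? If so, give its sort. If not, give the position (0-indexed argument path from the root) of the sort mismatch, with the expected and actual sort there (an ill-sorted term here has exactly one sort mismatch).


well-sorted; sort = B

    (r) : A
  (g (r)) : A
(p (g (r))) : B


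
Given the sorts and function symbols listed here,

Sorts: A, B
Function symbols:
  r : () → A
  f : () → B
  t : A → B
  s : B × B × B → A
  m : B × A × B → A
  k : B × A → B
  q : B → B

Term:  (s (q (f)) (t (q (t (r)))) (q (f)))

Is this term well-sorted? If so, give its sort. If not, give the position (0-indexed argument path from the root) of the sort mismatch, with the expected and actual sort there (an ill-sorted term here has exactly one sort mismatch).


    (f) : B
  (q (f)) : B
        (r) : A
      (t (r)) : B
    (q (t (r))) : B
  (t (q (t (r)))) : ✗ arg 0 at [1, 0] has sort B, expected A
    (f) : B
  (q (f)) : B

ill-sorted at position [1, 0]: expected A, got B


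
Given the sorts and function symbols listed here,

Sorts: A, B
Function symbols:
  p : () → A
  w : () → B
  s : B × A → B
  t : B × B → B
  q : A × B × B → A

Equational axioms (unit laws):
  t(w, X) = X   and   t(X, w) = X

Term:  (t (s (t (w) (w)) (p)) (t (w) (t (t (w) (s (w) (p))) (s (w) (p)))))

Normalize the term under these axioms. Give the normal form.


normal form = (t (s (w) (p)) (t (s (w) (p)) (s (w) (p))))

1. (t (s (t (w) (w)) (p)) (t (w) (t (t (w) (s (w) (p))) (s (w) (p)))))  →  (t (s (w) (p)) (t (w) (t (t (w) (s (w) (p))) (s (w) (p)))))
2. (t (s (w) (p)) (t (w) (t (t (w) (s (w) (p))) (s (w) (p)))))  →  (t (s (w) (p)) (t (t (w) (s (w) (p))) (s (w) (p))))
3. (t (s (w) (p)) (t (t (w) (s (w) (p))) (s (w) (p))))  →  (t (s (w) (p)) (t (s (w) (p)) (s (w) (p))))


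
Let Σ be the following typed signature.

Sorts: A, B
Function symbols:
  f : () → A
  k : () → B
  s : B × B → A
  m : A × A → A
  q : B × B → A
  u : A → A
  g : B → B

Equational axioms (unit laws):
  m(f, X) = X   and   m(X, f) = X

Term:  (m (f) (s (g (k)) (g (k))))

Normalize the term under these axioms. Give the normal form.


1. (m (f) (s (g (k)) (g (k))))  →  (s (g (k)) (g (k)))

normal form = (s (g (k)) (g (k)))


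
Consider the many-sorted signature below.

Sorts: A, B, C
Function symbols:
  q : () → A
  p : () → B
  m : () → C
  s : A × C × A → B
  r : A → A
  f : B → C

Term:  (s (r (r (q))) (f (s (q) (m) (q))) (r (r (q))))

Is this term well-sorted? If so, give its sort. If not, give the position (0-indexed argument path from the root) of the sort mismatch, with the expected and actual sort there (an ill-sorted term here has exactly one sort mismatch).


well-sorted; sort = B

      (q) : A
    (r (q)) : A
  (r (r (q))) : A
      (q) : A
      (m) : C
      (q) : A
    (s (q) (m) (q)) : B
  (f (s (q) (m) (q))) : C
      (q) : A
    (r (q)) : A
  (r (r (q))) : A
(s (r (r (q))) (f (s (q) (m) (q))) (r (r (q)))) : B


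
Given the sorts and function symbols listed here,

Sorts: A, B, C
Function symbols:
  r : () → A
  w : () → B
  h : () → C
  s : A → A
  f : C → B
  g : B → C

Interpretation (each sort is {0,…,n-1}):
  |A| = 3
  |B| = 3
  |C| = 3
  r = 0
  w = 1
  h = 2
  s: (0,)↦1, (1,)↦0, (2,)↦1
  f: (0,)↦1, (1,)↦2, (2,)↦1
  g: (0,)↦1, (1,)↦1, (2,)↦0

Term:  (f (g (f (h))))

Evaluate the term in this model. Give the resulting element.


value = 2

  h = 2
  (f (h)) = f(2,) = 1
  (g (f (h))) = g(1,) = 1
  (f (g (f (h)))) = f(1,) = 2


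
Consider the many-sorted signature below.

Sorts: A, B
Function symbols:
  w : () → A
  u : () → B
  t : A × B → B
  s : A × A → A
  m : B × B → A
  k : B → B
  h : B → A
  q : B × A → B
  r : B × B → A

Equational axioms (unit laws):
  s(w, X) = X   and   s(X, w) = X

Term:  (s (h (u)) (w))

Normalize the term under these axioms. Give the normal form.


normal form = (h (u))

1. (s (h (u)) (w))  →  (h (u))


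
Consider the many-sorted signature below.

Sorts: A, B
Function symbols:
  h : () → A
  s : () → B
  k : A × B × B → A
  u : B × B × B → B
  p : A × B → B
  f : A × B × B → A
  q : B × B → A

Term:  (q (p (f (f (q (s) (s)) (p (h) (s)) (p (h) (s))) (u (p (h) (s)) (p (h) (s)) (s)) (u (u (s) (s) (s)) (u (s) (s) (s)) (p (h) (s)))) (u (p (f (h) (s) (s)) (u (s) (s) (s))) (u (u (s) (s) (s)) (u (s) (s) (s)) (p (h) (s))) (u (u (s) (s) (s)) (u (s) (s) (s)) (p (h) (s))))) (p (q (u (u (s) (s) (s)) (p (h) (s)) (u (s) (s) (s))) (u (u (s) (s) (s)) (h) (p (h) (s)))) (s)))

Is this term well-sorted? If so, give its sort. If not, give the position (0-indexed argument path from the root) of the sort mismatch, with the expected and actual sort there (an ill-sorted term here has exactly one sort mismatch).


          (s) : B
          (s) : B
        (q (s) (s)) : A
          (h) : A
          (s) : B
        (p (h) (s)) : B
          (h) : A
          (s) : B
        (p (h) (s)) : B
      (f (q (s) (s)) (p (h) (s)) (p (h) (s))) : A
          (h) : A
          (s) : B
        (p (h) (s)) : B
          (h) : A
          (s) : B
        (p (h) (s)) : B
        (s) : B
      (u (p (h) (s)) (p (h) (s)) (s)) : B
          (s) : B
          (s) : B
          (s) : B
        (u (s) (s) (s)) : B
          (s) : B
          (s) : B
          (s) : B
        (u (s) (s) (s)) : B
          (h) : A
          (s) : B
        (p (h) (s)) : B
      (u (u (s) (s) (s)) (u (s) (s) (s)) (p (h) (s))) : B
    (f (f (q (s) (s)) (p (h) (s)) (p (h) (s))) (u (p (h) (s)) (p (h) (s)) (s)) (u (u (s) (s) (s)) (u (s) (s) (s)) (p (h) (s)))) : A
          (h) : A
          (s) : B
          (s) : B
        (f (h) (s) (s)) : A
          (s) : B
          (s) : B
          (s) : B
        (u (s) (s) (s)) : B
      (p (f (h) (s) (s)) (u (s) (s) (s))) : B
          (s) : B
          (s) : B
          (s) : B
        (u (s) (s) (s)) : B
          (s) : B
          (s) : B
          (s) : B
        (u (s) (s) (s)) : B
          (h) : A
          (s) : B
        (p (h) (s)) : B
      (u (u (s) (s) (s)) (u (s) (s) (s)) (p (h) (s))) : B
          (s) : B
          (s) : B
          (s) : B
        (u (s) (s) (s)) : B
          (s) : B
          (s) : B
          (s) : B
        (u (s) (s) (s)) : B
          (h) : A
          (s) : B
        (p (h) (s)) : B
      (u (u (s) (s) (s)) (u (s) (s) (s)) (p (h) (s))) : B
    (u (p (f (h) (s) (s)) (u (s) (s) (s))) (u (u (s) (s) (s)) (u (s) (s) (s)) (p (h) (s))) (u (u (s) (s) (s)) (u (s) (s) (s)) (p (h) (s)))) : B
  (p (f (f (q (s) (s)) (p (h) (s)) (p (h) (s))) (u (p (h) (s)) (p (h) (s)) (s)) (u (u (s) (s) (s)) (u (s) (s) (s)) (p (h) (s)))) (u (p (f (h) (s) (s)) (u (s) (s) (s))) (u (u (s) (s) (s)) (u (s) (s) (s)) (p (h) (s))) (u (u (s) (s) (s)) (u (s) (s) (s)) (p (h) (s))))) : B
          (s) : B
          (s) : B
          (s) : B
        (u (s) (s) (s)) : B
          (h) : A
          (s) : B
        (p (h) (s)) : B
          (s) : B
          (s) : B
          (s) : B
        (u (s) (s) (s)) : B
      (u (u (s) (s) (s)) (p (h) (s)) (u (s) (s) (s))) : B
          (s) : B
          (s) : B
          (s) : B
        (u (s) (s) (s)) : B
        (h) : A
          (h) : A
          (s) : B
        (p (h) (s)) : B
      (u (u (s) (s) (s)) (h) (p (h) (s))) : ✗ arg 1 at [1, 0, 1, 1] has sort A, expected B
    (s) : B

ill-sorted at position [1, 0, 1, 1]: expected B, got A


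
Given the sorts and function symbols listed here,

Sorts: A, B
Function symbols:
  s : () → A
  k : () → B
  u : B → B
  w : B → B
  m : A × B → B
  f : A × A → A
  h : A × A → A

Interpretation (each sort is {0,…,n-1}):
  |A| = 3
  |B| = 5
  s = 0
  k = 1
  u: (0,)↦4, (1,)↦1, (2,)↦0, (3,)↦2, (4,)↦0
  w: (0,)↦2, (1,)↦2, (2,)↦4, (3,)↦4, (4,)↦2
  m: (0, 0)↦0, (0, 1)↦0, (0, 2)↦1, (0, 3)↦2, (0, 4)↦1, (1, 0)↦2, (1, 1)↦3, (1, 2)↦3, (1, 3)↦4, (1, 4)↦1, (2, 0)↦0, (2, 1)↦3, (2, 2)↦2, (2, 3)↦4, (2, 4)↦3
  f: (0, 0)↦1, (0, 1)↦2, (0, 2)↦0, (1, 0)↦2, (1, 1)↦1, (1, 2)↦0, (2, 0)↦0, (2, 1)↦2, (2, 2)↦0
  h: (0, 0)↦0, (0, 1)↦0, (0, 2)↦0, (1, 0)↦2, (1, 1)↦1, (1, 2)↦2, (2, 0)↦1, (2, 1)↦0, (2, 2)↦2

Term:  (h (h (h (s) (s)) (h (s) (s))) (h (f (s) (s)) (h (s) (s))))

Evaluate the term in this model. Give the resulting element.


  s = 0
  s = 0
  (h (s) (s)) = h(0, 0) = 0
  s = 0
  s = 0
  (h (s) (s)) = h(0, 0) = 0
  (h (h (s) (s)) (h (s) (s))) = h(0, 0) = 0
  s = 0
  s = 0
  (f (s) (s)) = f(0, 0) = 1
  s = 0
  s = 0
  (h (s) (s)) = h(0, 0) = 0
  (h (f (s) (s)) (h (s) (s))) = h(1, 0) = 2
  (h (h (h (s) (s)) (h (s) (s))) (h (f (s) (s)) (h (s) (s)))) = h(0, 2) = 0

value = 0


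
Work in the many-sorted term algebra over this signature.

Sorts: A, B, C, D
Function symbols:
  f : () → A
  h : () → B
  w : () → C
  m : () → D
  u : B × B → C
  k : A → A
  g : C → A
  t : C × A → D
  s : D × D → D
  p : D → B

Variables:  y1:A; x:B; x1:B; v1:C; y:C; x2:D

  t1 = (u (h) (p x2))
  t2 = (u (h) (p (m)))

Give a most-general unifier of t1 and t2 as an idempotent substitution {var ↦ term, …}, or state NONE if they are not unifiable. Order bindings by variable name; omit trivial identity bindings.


{x2 ↦ (m)}


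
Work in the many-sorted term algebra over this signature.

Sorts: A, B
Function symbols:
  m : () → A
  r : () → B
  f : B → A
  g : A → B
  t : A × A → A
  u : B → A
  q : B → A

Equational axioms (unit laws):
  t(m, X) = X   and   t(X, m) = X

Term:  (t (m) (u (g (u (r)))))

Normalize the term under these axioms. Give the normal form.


normal form = (u (g (u (r))))

1. (t (m) (u (g (u (r)))))  →  (u (g (u (r))))


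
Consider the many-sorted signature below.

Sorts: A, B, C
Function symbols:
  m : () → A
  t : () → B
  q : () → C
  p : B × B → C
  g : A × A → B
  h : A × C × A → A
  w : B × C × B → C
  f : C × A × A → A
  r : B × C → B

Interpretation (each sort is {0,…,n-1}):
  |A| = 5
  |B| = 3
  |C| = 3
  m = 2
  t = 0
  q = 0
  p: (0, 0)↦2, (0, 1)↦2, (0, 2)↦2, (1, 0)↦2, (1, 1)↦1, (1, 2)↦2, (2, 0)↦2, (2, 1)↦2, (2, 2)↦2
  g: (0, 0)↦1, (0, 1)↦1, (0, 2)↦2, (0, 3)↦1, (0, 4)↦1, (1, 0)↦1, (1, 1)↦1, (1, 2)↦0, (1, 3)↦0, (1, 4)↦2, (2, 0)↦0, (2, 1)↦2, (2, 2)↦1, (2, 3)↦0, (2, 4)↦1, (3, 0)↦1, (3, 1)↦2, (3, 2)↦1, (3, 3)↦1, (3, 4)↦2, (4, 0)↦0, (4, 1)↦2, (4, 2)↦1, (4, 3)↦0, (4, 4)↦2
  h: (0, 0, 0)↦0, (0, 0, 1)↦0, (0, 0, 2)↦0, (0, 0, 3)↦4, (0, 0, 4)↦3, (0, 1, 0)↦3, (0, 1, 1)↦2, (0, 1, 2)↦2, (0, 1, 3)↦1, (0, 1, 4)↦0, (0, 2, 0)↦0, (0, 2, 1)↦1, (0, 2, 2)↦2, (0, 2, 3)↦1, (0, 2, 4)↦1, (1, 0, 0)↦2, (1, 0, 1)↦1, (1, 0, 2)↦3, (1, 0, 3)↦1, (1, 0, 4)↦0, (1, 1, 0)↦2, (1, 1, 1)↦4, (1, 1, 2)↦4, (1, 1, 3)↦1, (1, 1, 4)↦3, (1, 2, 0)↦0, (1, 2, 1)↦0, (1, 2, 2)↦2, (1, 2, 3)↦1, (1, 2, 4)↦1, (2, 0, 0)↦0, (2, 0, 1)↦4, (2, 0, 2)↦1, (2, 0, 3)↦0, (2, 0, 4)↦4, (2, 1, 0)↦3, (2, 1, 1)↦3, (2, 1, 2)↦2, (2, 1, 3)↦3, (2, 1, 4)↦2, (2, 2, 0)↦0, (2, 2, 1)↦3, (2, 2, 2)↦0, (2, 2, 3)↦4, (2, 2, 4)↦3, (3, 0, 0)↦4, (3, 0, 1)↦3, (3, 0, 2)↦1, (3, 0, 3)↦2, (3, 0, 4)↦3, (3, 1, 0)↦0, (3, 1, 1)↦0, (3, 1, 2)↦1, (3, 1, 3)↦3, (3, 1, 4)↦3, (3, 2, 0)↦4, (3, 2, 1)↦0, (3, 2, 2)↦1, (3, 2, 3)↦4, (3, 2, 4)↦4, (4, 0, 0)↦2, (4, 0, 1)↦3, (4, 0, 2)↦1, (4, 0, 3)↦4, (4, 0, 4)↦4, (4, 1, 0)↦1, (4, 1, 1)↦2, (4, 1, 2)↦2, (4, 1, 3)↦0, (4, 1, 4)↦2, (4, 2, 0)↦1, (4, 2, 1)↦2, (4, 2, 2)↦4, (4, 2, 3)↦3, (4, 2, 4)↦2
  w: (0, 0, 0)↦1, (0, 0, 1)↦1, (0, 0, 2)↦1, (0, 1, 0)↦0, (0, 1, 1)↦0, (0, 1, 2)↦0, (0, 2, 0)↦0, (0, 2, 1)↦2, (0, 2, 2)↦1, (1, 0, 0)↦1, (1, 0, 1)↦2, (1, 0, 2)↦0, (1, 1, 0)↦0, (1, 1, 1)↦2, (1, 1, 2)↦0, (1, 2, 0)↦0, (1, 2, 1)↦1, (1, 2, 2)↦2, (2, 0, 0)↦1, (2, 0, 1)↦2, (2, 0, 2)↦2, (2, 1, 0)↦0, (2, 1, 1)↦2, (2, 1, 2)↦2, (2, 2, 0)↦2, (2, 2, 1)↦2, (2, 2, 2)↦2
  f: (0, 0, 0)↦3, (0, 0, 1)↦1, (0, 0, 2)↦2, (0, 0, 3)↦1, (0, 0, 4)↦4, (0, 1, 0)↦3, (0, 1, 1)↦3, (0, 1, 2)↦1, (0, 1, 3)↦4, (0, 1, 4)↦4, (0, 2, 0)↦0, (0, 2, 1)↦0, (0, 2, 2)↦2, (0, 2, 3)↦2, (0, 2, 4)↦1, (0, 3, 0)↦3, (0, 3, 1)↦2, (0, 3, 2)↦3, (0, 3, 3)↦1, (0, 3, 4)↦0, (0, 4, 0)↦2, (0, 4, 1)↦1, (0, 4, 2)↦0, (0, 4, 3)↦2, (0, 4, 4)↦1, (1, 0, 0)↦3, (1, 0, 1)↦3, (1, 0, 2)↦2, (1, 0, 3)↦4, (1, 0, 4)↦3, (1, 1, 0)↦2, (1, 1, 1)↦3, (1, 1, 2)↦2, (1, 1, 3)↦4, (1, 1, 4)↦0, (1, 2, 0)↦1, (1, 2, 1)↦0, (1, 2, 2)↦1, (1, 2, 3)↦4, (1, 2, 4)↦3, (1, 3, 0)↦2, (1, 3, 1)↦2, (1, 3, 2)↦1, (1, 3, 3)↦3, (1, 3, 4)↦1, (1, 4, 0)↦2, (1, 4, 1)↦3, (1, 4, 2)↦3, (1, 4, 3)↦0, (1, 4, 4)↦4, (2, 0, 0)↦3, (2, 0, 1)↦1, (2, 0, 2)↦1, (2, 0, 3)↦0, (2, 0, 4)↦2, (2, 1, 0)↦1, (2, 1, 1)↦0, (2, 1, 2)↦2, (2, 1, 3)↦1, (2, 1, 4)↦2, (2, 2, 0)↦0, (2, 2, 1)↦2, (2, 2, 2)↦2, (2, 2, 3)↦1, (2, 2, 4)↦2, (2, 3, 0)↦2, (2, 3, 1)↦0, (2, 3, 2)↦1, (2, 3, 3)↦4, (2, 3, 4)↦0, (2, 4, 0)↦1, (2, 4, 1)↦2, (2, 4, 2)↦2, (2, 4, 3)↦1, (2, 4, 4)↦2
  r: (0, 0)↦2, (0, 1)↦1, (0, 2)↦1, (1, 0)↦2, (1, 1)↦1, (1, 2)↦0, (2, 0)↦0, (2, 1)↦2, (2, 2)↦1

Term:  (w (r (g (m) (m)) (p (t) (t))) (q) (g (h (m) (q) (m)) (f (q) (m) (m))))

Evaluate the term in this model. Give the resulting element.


value = 1

  m = 2
  m = 2
  (g (m) (m)) = g(2, 2) = 1
  t = 0
  t = 0
  (p (t) (t)) = p(0, 0) = 2
  (r (g (m) (m)) (p (t) (t))) = r(1, 2) = 0
  q = 0
  m = 2
  q = 0
  m = 2
  (h (m) (q) (m)) = h(2, 0, 2) = 1
  q = 0
  m = 2
  m = 2
  (f (q) (m) (m)) = f(0, 2, 2) = 2
  (g (h (m) (q) (m)) (f (q) (m) (m))) = g(1, 2) = 0
  (w (r (g (m) (m)) (p (t) (t))) (q) (g (h (m) (q) (m)) (f (q) (m) (m)))) = w(0, 0, 0) = 1


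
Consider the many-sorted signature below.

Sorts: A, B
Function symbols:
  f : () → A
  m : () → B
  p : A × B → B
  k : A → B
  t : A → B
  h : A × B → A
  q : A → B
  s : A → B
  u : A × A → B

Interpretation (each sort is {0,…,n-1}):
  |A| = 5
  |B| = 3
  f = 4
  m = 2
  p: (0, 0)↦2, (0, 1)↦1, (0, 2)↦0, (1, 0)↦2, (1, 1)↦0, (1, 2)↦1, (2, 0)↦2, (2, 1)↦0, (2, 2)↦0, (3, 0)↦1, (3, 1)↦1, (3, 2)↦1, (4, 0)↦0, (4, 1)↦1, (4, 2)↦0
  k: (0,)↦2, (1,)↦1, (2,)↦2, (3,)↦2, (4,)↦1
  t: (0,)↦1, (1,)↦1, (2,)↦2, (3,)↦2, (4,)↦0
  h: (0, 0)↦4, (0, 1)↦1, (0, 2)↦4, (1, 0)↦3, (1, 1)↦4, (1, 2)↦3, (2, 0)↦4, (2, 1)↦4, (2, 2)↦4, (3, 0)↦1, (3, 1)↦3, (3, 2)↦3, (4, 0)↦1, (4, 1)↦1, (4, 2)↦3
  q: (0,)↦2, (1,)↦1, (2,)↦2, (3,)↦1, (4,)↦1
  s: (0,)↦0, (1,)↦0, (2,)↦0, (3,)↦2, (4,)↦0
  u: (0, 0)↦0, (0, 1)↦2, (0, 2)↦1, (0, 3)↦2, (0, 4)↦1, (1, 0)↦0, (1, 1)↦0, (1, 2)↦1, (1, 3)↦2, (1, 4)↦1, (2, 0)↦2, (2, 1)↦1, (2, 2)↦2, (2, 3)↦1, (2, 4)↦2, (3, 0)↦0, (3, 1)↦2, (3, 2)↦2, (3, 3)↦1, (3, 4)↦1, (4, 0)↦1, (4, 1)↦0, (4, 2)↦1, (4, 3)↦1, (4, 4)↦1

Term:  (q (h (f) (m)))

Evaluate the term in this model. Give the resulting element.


value = 1

  f = 4
  m = 2
  (h (f) (m)) = h(4, 2) = 3
  (q (h (f) (m))) = q(3,) = 1


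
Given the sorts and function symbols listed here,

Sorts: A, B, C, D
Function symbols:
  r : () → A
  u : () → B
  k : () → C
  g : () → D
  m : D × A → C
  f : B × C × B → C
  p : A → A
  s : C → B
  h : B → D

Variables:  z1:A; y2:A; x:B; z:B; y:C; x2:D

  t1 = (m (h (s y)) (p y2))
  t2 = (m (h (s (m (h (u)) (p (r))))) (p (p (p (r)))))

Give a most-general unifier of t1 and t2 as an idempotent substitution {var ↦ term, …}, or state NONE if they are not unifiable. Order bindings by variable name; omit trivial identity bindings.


{y ↦ (m (h (u)) (p (r))), y2 ↦ (p (p (r)))}


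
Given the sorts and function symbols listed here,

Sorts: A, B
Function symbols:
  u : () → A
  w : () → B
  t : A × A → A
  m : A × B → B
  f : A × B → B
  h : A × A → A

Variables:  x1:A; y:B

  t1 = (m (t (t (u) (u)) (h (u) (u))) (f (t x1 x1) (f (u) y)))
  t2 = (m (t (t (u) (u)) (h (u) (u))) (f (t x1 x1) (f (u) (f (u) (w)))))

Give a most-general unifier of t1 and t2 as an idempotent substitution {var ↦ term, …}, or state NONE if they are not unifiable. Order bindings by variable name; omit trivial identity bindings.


{y ↦ (f (u) (w))}


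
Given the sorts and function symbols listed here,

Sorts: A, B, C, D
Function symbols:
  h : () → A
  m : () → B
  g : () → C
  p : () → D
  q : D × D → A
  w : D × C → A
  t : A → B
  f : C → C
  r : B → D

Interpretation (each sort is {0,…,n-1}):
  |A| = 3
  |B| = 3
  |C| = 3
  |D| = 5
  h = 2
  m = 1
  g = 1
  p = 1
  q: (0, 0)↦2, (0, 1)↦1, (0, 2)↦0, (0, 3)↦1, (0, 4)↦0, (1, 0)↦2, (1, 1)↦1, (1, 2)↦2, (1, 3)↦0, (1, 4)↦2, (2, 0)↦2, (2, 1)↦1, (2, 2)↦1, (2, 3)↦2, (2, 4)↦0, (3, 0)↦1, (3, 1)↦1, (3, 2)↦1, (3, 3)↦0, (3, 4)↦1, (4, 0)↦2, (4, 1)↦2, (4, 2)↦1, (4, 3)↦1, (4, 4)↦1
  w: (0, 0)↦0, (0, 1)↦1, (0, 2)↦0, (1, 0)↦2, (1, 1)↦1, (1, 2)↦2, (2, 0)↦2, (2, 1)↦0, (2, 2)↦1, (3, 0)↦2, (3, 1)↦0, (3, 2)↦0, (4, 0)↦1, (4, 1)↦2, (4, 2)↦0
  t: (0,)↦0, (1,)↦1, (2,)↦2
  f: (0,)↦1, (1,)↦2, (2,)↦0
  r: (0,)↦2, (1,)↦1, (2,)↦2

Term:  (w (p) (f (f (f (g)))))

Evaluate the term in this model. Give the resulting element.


  p = 1
  g = 1
  (f (g)) = f(1,) = 2
  (f (f (g))) = f(2,) = 0
  (f (f (f (g)))) = f(0,) = 1
  (w (p) (f (f (f (g))))) = w(1, 1) = 1

value = 1


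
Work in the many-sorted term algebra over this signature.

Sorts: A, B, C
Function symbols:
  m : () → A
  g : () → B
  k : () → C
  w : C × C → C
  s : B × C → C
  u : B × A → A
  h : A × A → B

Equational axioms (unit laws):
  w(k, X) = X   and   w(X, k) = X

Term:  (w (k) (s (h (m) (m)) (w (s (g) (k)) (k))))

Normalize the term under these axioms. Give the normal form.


1. (w (k) (s (h (m) (m)) (w (s (g) (k)) (k))))  →  (s (h (m) (m)) (w (s (g) (k)) (k)))
2. (s (h (m) (m)) (w (s (g) (k)) (k)))  →  (s (h (m) (m)) (s (g) (k)))

normal form = (s (h (m) (m)) (s (g) (k)))


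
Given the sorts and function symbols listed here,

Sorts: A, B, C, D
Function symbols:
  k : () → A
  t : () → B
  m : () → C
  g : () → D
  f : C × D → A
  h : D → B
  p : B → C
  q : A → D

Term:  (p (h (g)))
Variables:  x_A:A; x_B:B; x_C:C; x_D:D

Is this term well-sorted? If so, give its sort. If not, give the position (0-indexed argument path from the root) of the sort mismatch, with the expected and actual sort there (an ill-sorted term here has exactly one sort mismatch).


    (g) : D
  (h (g)) : B
(p (h (g))) : C

well-sorted; sort = C


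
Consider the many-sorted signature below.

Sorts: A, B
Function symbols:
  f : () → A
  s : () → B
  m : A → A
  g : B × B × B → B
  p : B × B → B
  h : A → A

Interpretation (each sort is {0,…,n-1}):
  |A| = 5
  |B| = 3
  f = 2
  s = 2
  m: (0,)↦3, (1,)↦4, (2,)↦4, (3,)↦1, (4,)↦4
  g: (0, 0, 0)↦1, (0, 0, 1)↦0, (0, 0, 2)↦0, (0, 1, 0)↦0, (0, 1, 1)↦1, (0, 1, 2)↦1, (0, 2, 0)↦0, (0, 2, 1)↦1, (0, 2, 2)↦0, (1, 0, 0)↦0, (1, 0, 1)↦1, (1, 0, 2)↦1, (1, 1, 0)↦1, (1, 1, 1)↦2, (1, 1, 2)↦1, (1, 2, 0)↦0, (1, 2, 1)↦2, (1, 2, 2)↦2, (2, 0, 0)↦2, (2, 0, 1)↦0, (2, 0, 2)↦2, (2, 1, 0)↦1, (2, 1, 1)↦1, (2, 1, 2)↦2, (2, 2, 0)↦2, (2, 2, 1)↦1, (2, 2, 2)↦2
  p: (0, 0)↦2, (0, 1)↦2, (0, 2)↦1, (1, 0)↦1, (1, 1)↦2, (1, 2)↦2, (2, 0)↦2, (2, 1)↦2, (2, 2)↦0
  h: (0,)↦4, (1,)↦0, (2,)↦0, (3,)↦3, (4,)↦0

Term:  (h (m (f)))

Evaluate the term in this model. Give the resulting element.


value = 0

  f = 2
  (m (f)) = m(2,) = 4
  (h (m (f))) = h(4,) = 0


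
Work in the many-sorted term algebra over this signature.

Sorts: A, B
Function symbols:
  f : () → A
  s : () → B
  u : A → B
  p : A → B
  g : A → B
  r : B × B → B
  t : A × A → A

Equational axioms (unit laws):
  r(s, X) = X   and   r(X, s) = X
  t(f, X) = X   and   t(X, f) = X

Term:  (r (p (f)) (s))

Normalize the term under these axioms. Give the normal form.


normal form = (p (f))

1. (r (p (f)) (s))  →  (p (f))


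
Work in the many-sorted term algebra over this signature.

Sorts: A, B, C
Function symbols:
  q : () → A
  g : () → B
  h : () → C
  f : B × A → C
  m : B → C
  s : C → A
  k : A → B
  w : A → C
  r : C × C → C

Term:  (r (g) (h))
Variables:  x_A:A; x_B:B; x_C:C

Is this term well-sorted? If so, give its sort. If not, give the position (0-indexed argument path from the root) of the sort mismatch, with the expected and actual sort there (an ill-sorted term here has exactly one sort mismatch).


ill-sorted at position [0]: expected C, got B

  (g) : B
  (h) : C
(r (g) (h)) : ✗ arg 0 at [0] has sort B, expected C


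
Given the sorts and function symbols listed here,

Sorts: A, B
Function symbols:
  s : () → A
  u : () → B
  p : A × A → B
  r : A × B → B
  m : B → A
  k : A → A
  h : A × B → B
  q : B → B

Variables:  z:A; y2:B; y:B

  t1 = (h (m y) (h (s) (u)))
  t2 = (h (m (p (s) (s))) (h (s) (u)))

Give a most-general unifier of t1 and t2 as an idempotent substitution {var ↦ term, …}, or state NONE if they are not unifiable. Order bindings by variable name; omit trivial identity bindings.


{y ↦ (p (s) (s))}


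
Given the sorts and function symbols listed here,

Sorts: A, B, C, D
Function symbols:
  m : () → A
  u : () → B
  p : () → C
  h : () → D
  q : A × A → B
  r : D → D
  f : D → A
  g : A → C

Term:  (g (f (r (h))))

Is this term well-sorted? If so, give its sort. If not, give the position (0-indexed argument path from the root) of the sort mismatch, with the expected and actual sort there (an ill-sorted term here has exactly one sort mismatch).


      (h) : D
    (r (h)) : D
  (f (r (h))) : A
(g (f (r (h)))) : C

well-sorted; sort = C


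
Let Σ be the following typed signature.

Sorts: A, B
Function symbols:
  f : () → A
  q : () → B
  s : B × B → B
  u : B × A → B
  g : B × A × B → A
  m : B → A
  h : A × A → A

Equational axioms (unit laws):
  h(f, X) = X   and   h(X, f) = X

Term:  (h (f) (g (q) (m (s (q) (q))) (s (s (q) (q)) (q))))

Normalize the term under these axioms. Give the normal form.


1. (h (f) (g (q) (m (s (q) (q))) (s (s (q) (q)) (q))))  →  (g (q) (m (s (q) (q))) (s (s (q) (q)) (q)))

normal form = (g (q) (m (s (q) (q))) (s (s (q) (q)) (q)))


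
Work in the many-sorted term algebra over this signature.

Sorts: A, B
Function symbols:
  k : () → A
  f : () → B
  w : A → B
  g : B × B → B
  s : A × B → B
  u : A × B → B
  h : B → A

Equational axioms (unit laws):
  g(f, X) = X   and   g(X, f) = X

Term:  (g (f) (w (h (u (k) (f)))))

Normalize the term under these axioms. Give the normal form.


1. (g (f) (w (h (u (k) (f)))))  →  (w (h (u (k) (f))))

normal form = (w (h (u (k) (f))))


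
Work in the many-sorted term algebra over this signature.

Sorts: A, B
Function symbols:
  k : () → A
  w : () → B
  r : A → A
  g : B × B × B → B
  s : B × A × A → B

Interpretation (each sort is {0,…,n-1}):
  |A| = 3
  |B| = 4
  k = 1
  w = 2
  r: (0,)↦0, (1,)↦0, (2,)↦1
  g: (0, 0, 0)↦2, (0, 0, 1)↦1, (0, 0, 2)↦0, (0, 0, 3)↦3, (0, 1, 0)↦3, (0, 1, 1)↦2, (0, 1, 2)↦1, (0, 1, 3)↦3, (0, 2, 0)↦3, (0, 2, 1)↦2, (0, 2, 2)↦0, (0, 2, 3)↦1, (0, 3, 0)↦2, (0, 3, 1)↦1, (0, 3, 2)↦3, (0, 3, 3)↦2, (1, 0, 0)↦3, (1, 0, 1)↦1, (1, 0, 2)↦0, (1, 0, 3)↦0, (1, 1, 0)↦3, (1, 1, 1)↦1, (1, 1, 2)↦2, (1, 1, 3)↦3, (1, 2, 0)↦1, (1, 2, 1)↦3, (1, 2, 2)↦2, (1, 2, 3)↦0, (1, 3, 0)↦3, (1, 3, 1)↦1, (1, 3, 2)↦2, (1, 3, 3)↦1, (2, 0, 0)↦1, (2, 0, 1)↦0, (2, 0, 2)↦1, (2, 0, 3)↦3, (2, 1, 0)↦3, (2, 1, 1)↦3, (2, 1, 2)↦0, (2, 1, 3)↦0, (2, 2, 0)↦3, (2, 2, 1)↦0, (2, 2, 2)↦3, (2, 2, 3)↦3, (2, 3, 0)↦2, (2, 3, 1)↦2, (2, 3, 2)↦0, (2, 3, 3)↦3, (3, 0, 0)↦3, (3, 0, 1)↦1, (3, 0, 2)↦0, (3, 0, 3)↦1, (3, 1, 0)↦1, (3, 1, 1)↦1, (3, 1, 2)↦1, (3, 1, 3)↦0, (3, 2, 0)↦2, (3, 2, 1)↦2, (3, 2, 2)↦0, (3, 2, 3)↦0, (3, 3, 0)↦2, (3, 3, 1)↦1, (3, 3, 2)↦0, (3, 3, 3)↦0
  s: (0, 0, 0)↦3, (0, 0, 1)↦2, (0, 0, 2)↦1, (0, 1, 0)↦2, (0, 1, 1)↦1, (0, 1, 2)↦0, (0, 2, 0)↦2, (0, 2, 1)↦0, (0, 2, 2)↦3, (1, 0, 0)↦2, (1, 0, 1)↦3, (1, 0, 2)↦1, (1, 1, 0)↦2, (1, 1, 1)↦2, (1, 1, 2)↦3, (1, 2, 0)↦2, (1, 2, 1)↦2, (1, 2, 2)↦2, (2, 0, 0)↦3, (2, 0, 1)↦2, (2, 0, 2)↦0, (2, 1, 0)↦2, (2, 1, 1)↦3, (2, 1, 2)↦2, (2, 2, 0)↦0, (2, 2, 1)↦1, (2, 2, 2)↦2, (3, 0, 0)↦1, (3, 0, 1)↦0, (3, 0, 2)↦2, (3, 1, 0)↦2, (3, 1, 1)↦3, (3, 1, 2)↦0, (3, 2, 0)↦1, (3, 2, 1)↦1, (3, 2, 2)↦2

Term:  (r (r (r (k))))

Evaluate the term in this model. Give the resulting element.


  k = 1
  (r (k)) = r(1,) = 0
  (r (r (k))) = r(0,) = 0
  (r (r (r (k)))) = r(0,) = 0

value = 0


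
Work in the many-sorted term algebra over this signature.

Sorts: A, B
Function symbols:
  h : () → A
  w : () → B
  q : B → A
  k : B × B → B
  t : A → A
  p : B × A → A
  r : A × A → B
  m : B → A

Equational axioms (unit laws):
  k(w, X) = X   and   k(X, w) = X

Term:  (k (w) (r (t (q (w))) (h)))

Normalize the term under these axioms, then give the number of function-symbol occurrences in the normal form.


size = 5

1. (k (w) (r (t (q (w))) (h)))  →  (r (t (q (w))) (h))
normal form: (r (t (q (w))) (h))


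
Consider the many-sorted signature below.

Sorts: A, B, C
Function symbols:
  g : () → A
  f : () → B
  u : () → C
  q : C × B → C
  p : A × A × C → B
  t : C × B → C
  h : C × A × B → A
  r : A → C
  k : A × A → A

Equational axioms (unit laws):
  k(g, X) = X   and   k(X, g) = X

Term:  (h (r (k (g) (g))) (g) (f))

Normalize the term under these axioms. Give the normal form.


1. (h (r (k (g) (g))) (g) (f))  →  (h (r (g)) (g) (f))

normal form = (h (r (g)) (g) (f))


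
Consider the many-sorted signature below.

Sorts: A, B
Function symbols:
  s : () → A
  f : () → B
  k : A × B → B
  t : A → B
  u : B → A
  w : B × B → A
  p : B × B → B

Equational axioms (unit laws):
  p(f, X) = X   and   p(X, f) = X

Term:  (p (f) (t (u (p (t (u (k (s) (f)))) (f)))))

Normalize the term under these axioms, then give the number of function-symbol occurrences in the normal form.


size = 7

1. (p (f) (t (u (p (t (u (k (s) (f)))) (f)))))  →  (t (u (p (t (u (k (s) (f)))) (f))))
2. (t (u (p (t (u (k (s) (f)))) (f))))  →  (t (u (t (u (k (s) (f))))))
normal form: (t (u (t (u (k (s) (f))))))


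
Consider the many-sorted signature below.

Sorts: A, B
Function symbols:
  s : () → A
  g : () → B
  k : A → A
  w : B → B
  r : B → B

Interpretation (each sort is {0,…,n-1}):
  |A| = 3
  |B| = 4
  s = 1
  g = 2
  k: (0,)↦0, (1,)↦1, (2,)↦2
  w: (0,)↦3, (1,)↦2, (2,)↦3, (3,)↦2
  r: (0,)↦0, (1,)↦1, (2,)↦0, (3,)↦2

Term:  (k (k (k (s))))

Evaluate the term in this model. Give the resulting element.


  s = 1
  (k (s)) = k(1,) = 1
  (k (k (s))) = k(1,) = 1
  (k (k (k (s)))) = k(1,) = 1

value = 1


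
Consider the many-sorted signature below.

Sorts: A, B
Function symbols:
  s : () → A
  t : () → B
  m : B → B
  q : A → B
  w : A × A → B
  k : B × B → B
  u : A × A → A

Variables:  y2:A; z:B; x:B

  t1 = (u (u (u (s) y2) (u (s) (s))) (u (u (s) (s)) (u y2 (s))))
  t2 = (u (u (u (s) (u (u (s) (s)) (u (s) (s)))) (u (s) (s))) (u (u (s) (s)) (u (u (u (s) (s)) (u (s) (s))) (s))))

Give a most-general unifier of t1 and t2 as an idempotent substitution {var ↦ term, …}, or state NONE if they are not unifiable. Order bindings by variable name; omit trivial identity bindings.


{y2 ↦ (u (u (s) (s)) (u (s) (s)))}


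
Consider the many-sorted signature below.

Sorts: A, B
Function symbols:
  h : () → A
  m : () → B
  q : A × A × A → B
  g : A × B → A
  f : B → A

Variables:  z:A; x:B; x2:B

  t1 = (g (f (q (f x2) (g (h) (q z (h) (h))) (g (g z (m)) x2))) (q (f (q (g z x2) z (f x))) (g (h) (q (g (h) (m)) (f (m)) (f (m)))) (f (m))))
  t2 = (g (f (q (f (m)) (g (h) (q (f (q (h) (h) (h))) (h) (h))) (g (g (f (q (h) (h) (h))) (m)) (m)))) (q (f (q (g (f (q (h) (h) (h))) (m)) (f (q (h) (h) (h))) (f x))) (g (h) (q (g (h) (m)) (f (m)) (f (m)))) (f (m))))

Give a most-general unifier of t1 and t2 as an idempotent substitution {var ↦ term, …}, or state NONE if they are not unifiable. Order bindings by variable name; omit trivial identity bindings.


{x2 ↦ (m), z ↦ (f (q (h) (h) (h)))}


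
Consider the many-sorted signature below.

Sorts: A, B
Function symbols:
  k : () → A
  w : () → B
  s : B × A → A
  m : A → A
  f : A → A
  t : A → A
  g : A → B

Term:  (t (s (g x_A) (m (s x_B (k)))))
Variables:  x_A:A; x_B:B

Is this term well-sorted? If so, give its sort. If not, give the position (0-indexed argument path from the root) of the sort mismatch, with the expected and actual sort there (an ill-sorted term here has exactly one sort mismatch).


well-sorted; sort = A

      x_A : A
    (g x_A) : B
        x_B : B
        (k) : A
      (s x_B (k)) : A
    (m (s x_B (k))) : A
  (s (g x_A) (m (s x_B (k)))) : A
(t (s (g x_A) (m (s x_B (k))))) : A


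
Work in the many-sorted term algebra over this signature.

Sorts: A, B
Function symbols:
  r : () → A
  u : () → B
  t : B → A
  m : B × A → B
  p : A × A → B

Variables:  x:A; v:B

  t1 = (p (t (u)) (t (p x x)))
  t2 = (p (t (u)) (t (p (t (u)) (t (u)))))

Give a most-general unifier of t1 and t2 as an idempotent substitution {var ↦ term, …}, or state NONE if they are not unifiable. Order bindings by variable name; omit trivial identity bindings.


{x ↦ (t (u))}


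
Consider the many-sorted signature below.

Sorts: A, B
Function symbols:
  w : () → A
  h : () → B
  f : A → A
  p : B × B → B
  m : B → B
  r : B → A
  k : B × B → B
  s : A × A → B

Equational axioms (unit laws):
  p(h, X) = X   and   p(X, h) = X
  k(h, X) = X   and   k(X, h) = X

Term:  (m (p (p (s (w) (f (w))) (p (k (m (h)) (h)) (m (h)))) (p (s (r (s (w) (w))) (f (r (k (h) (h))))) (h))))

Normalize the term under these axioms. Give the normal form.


1. (m (p (p (s (w) (f (w))) (p (k (m (h)) (h)) (m (h)))) (p (s (r (s (w) (w))) (f (r (k (h) (h))))) (h))))  →  (m (p (p (s (w) (f (w))) (p (m (h)) (m (h)))) (p (s (r (s (w) (w))) (f (r (k (h) (h))))) (h))))
2. (m (p (p (s (w) (f (w))) (p (m (h)) (m (h)))) (p (s (r (s (w) (w))) (f (r (k (h) (h))))) (h))))  →  (m (p (p (s (w) (f (w))) (p (m (h)) (m (h)))) (s (r (s (w) (w))) (f (r (k (h) (h)))))))
3. (m (p (p (s (w) (f (w))) (p (m (h)) (m (h)))) (s (r (s (w) (w))) (f (r (k (h) (h)))))))  →  (m (p (p (s (w) (f (w))) (p (m (h)) (m (h)))) (s (r (s (w) (w))) (f (r (h))))))

normal form = (m (p (p (s (w) (f (w))) (p (m (h)) (m (h)))) (s (r (s (w) (w))) (f (r (h))))))


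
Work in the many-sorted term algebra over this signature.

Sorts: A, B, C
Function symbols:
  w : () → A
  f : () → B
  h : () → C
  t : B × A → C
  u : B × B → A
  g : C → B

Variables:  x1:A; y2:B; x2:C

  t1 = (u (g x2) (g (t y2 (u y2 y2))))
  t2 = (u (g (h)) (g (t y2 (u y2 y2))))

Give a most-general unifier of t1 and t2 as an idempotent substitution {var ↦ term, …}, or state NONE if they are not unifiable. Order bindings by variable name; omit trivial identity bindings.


{x2 ↦ (h)}


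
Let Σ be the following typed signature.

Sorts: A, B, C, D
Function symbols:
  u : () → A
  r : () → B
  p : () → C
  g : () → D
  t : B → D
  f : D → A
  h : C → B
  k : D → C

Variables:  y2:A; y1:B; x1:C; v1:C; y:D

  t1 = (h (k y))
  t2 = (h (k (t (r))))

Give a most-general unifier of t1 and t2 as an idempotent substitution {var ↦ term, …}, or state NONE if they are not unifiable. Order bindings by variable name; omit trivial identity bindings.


{y ↦ (t (r))}


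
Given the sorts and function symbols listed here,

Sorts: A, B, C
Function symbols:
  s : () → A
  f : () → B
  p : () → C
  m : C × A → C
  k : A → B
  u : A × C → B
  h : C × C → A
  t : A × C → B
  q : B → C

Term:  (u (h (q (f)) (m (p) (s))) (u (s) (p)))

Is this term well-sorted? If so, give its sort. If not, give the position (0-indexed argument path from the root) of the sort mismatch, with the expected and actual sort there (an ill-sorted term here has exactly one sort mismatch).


      (f) : B
    (q (f)) : C
      (p) : C
      (s) : A
    (m (p) (s)) : C
  (h (q (f)) (m (p) (s))) : A
    (s) : A
    (p) : C
  (u (s) (p)) : B
(u (h (q (f)) (m (p) (s))) (u (s) (p))) : ✗ arg 1 at [1] has sort B, expected C

ill-sorted at position [1]: expected C, got B


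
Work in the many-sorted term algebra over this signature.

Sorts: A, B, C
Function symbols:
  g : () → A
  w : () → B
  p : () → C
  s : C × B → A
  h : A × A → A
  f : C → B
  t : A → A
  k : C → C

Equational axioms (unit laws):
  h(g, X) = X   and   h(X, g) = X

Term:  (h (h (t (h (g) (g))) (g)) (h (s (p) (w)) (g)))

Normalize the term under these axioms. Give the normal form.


normal form = (h (t (g)) (s (p) (w)))

1. (h (h (t (h (g) (g))) (g)) (h (s (p) (w)) (g)))  →  (h (t (h (g) (g))) (h (s (p) (w)) (g)))
2. (h (t (h (g) (g))) (h (s (p) (w)) (g)))  →  (h (t (g)) (h (s (p) (w)) (g)))
3. (h (t (g)) (h (s (p) (w)) (g)))  →  (h (t (g)) (s (p) (w)))


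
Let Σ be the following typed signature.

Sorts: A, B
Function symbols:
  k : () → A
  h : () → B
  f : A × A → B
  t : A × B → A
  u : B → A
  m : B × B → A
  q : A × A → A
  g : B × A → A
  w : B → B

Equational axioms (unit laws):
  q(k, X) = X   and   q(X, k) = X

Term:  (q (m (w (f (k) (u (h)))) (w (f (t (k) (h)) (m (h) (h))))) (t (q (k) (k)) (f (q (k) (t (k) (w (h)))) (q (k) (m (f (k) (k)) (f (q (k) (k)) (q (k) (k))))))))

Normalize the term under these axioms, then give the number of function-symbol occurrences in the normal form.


size = 29

1. (q (m (w (f (k) (u (h)))) (w (f (t (k) (h)) (m (h) (h))))) (t (q (k) (k)) (f (q (k) (t (k) (w (h)))) (q (k) (m (f (k) (k)) (f (q (k) (k)) (q (k) (k))))))))  →  (q (m (w (f (k) (u (h)))) (w (f (t (k) (h)) (m (h) (h))))) (t (k) (f (q (k) (t (k) (w (h)))) (q (k) (m (f (k) (k)) (f (q (k) (k)) (q (k) (k))))))))
2. (q (m (w (f (k) (u (h)))) (w (f (t (k) (h)) (m (h) (h))))) (t (k) (f (q (k) (t (k) (w (h)))) (q (k) (m (f (k) (k)) (f (q (k) (k)) (q (k) (k))))))))  →  (q (m (w (f (k) (u (h)))) (w (f (t (k) (h)) (m (h) (h))))) (t (k) (f (t (k) (w (h))) (q (k) (m (f (k) (k)) (f (q (k) (k)) (q (k) (k))))))))
3. (q (m (w (f (k) (u (h)))) (w (f (t (k) (h)) (m (h) (h))))) (t (k) (f (t (k) (w (h))) (q (k) (m (f (k) (k)) (f (q (k) (k)) (q (k) (k))))))))  →  (q (m (w (f (k) (u (h)))) (w (f (t (k) (h)) (m (h) (h))))) (t (k) (f (t (k) (w (h))) (m (f (k) (k)) (f (q (k) (k)) (q (k) (k)))))))
4. (q (m (w (f (k) (u (h)))) (w (f (t (k) (h)) (m (h) (h))))) (t (k) (f (t (k) (w (h))) (m (f (k) (k)) (f (q (k) (k)) (q (k) (k)))))))  →  (q (m (w (f (k) (u (h)))) (w (f (t (k) (h)) (m (h) (h))))) (t (k) (f (t (k) (w (h))) (m (f (k) (k)) (f (k) (q (k) (k)))))))
5. (q (m (w (f (k) (u (h)))) (w (f (t (k) (h)) (m (h) (h))))) (t (k) (f (t (k) (w (h))) (m (f (k) (k)) (f (k) (q (k) (k)))))))  →  (q (m (w (f (k) (u (h)))) (w (f (t (k) (h)) (m (h) (h))))) (t (k) (f (t (k) (w (h))) (m (f (k) (k)) (f (k) (k))))))
normal form: (q (m (w (f (k) (u (h)))) (w (f (t (k) (h)) (m (h) (h))))) (t (k) (f (t (k) (w (h))) (m (f (k) (k)) (f (k) (k))))))


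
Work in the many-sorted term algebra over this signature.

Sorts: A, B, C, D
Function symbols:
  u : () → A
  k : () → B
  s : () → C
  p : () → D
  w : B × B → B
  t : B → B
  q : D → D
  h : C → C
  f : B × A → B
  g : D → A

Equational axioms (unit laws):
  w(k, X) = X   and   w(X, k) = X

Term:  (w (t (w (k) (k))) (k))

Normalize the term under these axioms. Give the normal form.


normal form = (t (k))

1. (w (t (w (k) (k))) (k))  →  (t (w (k) (k)))
2. (t (w (k) (k)))  →  (t (k))


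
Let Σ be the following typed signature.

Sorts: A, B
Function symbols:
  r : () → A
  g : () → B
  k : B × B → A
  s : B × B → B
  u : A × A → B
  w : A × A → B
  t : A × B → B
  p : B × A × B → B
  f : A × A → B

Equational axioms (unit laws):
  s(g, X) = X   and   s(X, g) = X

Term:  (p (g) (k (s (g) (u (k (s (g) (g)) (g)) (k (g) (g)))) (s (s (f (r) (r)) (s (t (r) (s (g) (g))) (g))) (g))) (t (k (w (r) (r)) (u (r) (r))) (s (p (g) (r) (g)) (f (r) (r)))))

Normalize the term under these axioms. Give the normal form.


normal form = (p (g) (k (u (k (g) (g)) (k (g) (g))) (s (f (r) (r)) (t (r) (g)))) (t (k (w (r) (r)) (u (r) (r))) (s (p (g) (r) (g)) (f (r) (r)))))

1. (p (g) (k (s (g) (u (k (s (g) (g)) (g)) (k (g) (g)))) (s (s (f (r) (r)) (s (t (r) (s (g) (g))) (g))) (g))) (t (k (w (r) (r)) (u (r) (r))) (s (p (g) (r) (g)) (f (r) (r)))))  →  (p (g) (k (u (k (s (g) (g)) (g)) (k (g) (g))) (s (s (f (r) (r)) (s (t (r) (s (g) (g))) (g))) (g))) (t (k (w (r) (r)) (u (r) (r))) (s (p (g) (r) (g)) (f (r) (r)))))
2. (p (g) (k (u (k (s (g) (g)) (g)) (k (g) (g))) (s (s (f (r) (r)) (s (t (r) (s (g) (g))) (g))) (g))) (t (k (w (r) (r)) (u (r) (r))) (s (p (g) (r) (g)) (f (r) (r)))))  →  (p (g) (k (u (k (g) (g)) (k (g) (g))) (s (s (f (r) (r)) (s (t (r) (s (g) (g))) (g))) (g))) (t (k (w (r) (r)) (u (r) (r))) (s (p (g) (r) (g)) (f (r) (r)))))
3. (p (g) (k (u (k (g) (g)) (k (g) (g))) (s (s (f (r) (r)) (s (t (r) (s (g) (g))) (g))) (g))) (t (k (w (r) (r)) (u (r) (r))) (s (p (g) (r) (g)) (f (r) (r)))))  →  (p (g) (k (u (k (g) (g)) (k (g) (g))) (s (f (r) (r)) (s (t (r) (s (g) (g))) (g)))) (t (k (w (r) (r)) (u (r) (r))) (s (p (g) (r) (g)) (f (r) (r)))))
4. (p (g) (k (u (k (g) (g)) (k (g) (g))) (s (f (r) (r)) (s (t (r) (s (g) (g))) (g)))) (t (k (w (r) (r)) (u (r) (r))) (s (p (g) (r) (g)) (f (r) (r)))))  →  (p (g) (k (u (k (g) (g)) (k (g) (g))) (s (f (r) (r)) (t (r) (s (g) (g))))) (t (k (w (r) (r)) (u (r) (r))) (s (p (g) (r) (g)) (f (r) (r)))))
5. (p (g) (k (u (k (g) (g)) (k (g) (g))) (s (f (r) (r)) (t (r) (s (g) (g))))) (t (k (w (r) (r)) (u (r) (r))) (s (p (g) (r) (g)) (f (r) (r)))))  →  (p (g) (k (u (k (g) (g)) (k (g) (g))) (s (f (r) (r)) (t (r) (g)))) (t (k (w (r) (r)) (u (r) (r))) (s (p (g) (r) (g)) (f (r) (r)))))


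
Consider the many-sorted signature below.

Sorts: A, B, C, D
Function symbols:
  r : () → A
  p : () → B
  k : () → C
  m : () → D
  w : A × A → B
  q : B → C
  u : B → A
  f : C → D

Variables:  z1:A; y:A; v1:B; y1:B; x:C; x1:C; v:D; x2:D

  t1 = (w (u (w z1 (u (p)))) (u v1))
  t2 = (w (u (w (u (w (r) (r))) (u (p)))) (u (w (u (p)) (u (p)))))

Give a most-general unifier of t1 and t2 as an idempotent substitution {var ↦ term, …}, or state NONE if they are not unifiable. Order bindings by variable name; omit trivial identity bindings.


{v1 ↦ (w (u (p)) (u (p))), z1 ↦ (u (w (r) (r)))}
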